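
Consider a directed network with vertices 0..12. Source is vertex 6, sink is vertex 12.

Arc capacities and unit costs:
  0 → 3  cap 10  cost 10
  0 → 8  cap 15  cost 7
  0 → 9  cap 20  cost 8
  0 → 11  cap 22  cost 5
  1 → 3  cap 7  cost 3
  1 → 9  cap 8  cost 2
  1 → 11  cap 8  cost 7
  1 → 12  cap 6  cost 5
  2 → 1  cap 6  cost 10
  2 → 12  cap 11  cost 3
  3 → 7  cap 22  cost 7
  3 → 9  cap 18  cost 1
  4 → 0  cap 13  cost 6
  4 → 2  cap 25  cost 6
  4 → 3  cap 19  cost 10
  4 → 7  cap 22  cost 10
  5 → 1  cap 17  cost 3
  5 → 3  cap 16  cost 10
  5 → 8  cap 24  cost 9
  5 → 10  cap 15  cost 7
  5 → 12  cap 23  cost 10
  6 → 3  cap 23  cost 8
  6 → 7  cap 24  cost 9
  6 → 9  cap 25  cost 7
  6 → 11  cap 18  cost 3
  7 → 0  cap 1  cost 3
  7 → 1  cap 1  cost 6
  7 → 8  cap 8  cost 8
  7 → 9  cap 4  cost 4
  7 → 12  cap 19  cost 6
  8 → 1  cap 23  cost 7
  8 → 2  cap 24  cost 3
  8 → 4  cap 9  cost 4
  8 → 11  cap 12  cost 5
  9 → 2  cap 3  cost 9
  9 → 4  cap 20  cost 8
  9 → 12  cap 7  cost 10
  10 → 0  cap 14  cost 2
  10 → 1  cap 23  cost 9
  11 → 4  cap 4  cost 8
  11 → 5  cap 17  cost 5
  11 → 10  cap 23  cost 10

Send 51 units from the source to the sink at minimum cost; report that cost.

shortest-cost path #1: 6→7→12 push 19 @ unit cost 15 (adds 285)
shortest-cost path #2: 6→11→5→1→12 push 6 @ unit cost 16 (adds 96)
shortest-cost path #3: 6→9→12 push 7 @ unit cost 17 (adds 119)
shortest-cost path #4: 6→11→5→12 push 11 @ unit cost 18 (adds 198)
shortest-cost path #5: 6→9→2→12 push 3 @ unit cost 19 (adds 57)
shortest-cost path #6: 6→11→4→2→12 push 1 @ unit cost 20 (adds 20)
shortest-cost path #7: 6→7→1→5→12 push 1 @ unit cost 22 (adds 22)
shortest-cost path #8: 6→7→8→2→12 push 3 @ unit cost 23 (adds 69)
total cost = 866

Minimum cost for 51 units: 866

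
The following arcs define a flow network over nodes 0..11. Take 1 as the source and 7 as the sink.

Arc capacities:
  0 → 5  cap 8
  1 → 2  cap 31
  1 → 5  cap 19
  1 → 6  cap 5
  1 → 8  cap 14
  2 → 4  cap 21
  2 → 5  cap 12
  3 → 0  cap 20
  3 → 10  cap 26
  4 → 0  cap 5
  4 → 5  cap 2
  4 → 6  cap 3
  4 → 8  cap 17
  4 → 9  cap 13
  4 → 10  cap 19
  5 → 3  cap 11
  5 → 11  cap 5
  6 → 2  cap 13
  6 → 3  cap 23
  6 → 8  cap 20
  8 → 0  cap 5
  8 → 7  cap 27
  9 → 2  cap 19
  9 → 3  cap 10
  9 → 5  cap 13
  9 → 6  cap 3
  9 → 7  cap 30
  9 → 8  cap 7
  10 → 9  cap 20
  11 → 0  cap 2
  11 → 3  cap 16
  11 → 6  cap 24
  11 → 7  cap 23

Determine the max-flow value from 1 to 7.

Maximum flow value: 56

augment #1: 1→8→7 bottleneck 14, total now 14
augment #2: 1→5→11→7 bottleneck 5, total now 19
augment #3: 1→6→8→7 bottleneck 5, total now 24
augment #4: 1→2→4→8→7 bottleneck 8, total now 32
augment #5: 1→2→4→9→7 bottleneck 13, total now 45
augment #6: 1→5→3→10→9→7 bottleneck 11, total now 56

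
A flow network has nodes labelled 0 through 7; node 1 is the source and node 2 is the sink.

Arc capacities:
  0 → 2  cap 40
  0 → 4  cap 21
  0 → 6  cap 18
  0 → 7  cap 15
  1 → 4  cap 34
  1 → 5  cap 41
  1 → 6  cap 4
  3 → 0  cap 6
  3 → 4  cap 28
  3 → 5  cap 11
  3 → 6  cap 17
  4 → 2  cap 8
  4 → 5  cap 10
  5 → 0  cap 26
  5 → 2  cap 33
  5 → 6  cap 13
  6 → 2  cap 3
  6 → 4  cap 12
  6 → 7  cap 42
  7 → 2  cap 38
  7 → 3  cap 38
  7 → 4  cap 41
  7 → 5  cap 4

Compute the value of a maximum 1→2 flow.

augment #1: 1→4→2 bottleneck 8, total now 8
augment #2: 1→5→2 bottleneck 33, total now 41
augment #3: 1→6→2 bottleneck 3, total now 44
augment #4: 1→5→0→2 bottleneck 8, total now 52
augment #5: 1→6→7→2 bottleneck 1, total now 53
augment #6: 1→4→5→0→2 bottleneck 10, total now 63

Maximum flow value: 63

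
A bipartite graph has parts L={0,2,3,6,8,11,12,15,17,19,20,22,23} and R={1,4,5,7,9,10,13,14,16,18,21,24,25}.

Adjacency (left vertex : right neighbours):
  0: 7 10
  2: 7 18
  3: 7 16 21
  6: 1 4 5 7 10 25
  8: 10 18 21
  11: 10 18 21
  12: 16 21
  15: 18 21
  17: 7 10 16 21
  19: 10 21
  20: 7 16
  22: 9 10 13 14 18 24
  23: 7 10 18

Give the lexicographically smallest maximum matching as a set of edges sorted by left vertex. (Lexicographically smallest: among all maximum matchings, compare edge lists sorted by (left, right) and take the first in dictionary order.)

Lex-smallest maximum matching: {(0,7), (2,18), (3,16), (6,1), (8,10), (11,21), (22,9)}

|M| = 7 (so the lex-smallest maximum matching has 7 edges)
process left vertices in ascending order; for each, take the smallest-labelled available neighbour that still permits 7 edges overall, or leave it unmatched if none does
lex-smallest matching: {0-7, 2-18, 3-16, 6-1, 8-10, 11-21, 22-9}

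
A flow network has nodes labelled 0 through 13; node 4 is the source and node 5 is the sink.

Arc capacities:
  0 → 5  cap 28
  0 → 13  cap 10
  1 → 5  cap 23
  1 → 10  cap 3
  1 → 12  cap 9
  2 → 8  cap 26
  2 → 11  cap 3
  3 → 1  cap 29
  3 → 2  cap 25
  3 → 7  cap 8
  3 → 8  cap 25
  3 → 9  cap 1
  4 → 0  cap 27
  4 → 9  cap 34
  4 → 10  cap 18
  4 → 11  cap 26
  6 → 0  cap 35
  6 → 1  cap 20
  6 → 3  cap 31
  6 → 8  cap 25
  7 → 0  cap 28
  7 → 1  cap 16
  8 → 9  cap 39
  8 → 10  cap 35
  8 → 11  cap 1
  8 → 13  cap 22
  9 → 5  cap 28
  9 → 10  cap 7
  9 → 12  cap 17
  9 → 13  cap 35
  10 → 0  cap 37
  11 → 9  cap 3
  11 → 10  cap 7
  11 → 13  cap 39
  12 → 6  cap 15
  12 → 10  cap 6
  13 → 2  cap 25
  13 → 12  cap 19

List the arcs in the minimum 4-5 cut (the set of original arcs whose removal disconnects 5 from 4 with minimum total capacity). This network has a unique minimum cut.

Min-cut arcs: {(0,5), (9,5), (12,6)} (total capacity 71)

augment #1: 4→0→5 push 27
augment #2: 4→9→5 push 28
augment #3: 4→10→0→5 push 1
augment #4: 4→9→12→6→1→5 push 6
augment #5: 4→11→9→12→6→1→5 push 3
augment #6: 4→11→13→12→6→1→5 push 6
max flow = 71; residual-reachable set from 4 gives S-side
cut edges (S→T): {(0,5), (9,5), (12,6)} total cap 71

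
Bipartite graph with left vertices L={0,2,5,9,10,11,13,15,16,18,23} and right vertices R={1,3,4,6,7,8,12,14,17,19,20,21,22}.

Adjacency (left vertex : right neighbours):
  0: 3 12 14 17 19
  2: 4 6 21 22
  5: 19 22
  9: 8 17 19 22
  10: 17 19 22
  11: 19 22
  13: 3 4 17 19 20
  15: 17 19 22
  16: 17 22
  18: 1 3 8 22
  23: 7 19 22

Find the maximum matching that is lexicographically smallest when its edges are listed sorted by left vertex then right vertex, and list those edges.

Lex-smallest maximum matching: {(0,3), (2,4), (5,19), (9,8), (10,17), (11,22), (13,20), (18,1), (23,7)}

|M| = 9 (so the lex-smallest maximum matching has 9 edges)
process left vertices in ascending order; for each, take the smallest-labelled available neighbour that still permits 9 edges overall, or leave it unmatched if none does
lex-smallest matching: {0-3, 2-4, 5-19, 9-8, 10-17, 11-22, 13-20, 18-1, 23-7}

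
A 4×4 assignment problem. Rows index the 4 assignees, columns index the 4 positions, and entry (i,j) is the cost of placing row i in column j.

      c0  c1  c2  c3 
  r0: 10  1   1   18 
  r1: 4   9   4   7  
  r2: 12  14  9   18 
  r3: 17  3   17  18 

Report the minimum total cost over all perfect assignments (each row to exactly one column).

optimal assignment: row0→col2 (cost 1), row1→col3 (cost 7), row2→col0 (cost 12), row3→col1 (cost 3)
total = 1 + 7 + 12 + 3 = 23

Minimum assignment cost: 23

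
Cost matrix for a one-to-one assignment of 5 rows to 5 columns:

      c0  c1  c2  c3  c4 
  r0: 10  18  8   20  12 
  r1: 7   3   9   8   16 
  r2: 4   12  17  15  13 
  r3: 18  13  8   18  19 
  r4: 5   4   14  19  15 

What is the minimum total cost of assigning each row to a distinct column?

Minimum assignment cost: 36

optimal assignment: row0→col4 (cost 12), row1→col3 (cost 8), row2→col0 (cost 4), row3→col2 (cost 8), row4→col1 (cost 4)
total = 12 + 8 + 4 + 8 + 4 = 36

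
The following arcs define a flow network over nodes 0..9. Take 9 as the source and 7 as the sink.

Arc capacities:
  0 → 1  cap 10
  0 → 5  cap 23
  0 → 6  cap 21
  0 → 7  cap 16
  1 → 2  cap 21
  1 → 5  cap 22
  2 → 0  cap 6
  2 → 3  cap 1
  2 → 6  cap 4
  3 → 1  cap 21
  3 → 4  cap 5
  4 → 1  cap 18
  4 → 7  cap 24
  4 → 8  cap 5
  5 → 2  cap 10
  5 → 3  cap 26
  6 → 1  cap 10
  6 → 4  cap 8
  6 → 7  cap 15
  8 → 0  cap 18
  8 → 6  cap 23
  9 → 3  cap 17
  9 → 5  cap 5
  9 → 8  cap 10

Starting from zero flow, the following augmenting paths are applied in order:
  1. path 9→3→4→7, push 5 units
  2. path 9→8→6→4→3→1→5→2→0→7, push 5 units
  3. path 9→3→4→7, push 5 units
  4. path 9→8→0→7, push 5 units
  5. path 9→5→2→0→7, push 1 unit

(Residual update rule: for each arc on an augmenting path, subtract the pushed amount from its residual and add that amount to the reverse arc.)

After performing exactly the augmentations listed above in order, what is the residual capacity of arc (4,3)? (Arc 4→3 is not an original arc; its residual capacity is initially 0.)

Residual capacity of (4,3): 5

after path 1 (9→3→4→7, push 5): res(4,3)=5
after path 2 (9→8→6→4→3→1→5→2→0→7, push 5): res(4,3)=0
after path 3 (9→3→4→7, push 5): res(4,3)=5
after path 4 (9→8→0→7, push 5): res(4,3)=5
after path 5 (9→5→2→0→7, push 1): res(4,3)=5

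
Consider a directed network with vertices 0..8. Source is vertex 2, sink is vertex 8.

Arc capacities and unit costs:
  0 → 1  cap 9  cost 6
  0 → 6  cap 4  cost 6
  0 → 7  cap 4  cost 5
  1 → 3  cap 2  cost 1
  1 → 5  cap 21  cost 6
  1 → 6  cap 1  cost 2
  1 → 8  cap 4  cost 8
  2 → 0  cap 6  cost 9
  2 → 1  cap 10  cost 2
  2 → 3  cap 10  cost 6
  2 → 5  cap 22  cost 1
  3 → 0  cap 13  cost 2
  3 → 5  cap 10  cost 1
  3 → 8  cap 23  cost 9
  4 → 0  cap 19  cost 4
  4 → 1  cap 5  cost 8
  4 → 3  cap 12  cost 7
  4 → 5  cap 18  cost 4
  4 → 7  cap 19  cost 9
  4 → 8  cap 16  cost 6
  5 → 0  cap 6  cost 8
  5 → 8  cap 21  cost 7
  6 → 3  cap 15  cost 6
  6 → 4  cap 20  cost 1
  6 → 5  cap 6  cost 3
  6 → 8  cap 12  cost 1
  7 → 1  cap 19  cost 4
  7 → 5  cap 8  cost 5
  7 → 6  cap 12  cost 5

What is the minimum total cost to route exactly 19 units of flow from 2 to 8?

shortest-cost path #1: 2→1→6→8 push 1 @ unit cost 5 (adds 5)
shortest-cost path #2: 2→5→8 push 18 @ unit cost 8 (adds 144)
total cost = 149

Minimum cost for 19 units: 149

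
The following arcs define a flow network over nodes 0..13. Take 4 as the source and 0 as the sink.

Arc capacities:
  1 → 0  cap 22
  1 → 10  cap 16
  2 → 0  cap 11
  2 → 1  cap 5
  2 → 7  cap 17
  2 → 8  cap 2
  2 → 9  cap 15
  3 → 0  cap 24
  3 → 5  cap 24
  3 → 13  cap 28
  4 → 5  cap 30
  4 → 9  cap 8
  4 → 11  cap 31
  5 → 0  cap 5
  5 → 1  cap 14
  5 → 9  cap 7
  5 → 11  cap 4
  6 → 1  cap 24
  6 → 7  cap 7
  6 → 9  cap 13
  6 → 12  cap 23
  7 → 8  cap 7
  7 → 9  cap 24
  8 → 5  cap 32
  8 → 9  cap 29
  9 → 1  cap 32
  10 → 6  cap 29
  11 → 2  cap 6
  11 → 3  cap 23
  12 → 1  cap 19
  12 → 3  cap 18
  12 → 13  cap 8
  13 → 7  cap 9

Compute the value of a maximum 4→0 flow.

augment #1: 4→5→0 bottleneck 5, total now 5
augment #2: 4→5→1→0 bottleneck 14, total now 19
augment #3: 4→9→1→0 bottleneck 8, total now 27
augment #4: 4→11→2→0 bottleneck 6, total now 33
augment #5: 4→11→3→0 bottleneck 23, total now 56
augment #6: 4→5→9→1→10→6→12→3→0 bottleneck 1, total now 57

Maximum flow value: 57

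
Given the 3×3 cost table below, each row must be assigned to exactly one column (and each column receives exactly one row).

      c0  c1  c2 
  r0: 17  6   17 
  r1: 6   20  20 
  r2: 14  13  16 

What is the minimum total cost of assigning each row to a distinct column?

optimal assignment: row0→col1 (cost 6), row1→col0 (cost 6), row2→col2 (cost 16)
total = 6 + 6 + 16 = 28

Minimum assignment cost: 28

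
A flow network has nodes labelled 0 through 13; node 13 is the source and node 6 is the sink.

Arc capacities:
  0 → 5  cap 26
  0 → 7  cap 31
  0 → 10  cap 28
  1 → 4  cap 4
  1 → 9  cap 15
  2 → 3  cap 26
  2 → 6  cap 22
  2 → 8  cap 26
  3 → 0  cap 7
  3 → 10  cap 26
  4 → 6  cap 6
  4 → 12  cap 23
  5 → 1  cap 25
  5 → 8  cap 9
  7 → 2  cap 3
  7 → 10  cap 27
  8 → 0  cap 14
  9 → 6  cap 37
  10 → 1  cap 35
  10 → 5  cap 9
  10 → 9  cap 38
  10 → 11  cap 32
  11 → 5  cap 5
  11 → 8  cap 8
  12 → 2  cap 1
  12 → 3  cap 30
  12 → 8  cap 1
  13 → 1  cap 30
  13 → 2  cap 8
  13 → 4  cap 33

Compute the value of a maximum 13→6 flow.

augment #1: 13→2→6 bottleneck 8, total now 8
augment #2: 13→4→6 bottleneck 6, total now 14
augment #3: 13→1→9→6 bottleneck 15, total now 29
augment #4: 13→4→12→2→6 bottleneck 1, total now 30
augment #5: 13→4→12→3→10→9→6 bottleneck 22, total now 52

Maximum flow value: 52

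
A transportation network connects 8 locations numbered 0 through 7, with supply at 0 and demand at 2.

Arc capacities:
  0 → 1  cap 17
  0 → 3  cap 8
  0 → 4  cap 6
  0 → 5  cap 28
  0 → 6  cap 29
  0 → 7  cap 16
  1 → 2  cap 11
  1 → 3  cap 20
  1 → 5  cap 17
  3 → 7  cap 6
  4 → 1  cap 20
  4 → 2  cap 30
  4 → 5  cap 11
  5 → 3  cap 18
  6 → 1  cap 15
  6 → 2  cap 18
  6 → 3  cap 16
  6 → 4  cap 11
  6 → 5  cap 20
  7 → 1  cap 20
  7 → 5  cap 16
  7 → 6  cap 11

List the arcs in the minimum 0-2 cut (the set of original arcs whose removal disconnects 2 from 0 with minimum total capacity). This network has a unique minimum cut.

Min-cut arcs: {(0,4), (1,2), (6,2), (6,4)} (total capacity 46)

augment #1: 0→1→2 push 11
augment #2: 0→4→2 push 6
augment #3: 0→6→2 push 18
augment #4: 0→6→4→2 push 11
max flow = 46; residual-reachable set from 0 gives S-side
cut edges (S→T): {(0,4), (1,2), (6,2), (6,4)} total cap 46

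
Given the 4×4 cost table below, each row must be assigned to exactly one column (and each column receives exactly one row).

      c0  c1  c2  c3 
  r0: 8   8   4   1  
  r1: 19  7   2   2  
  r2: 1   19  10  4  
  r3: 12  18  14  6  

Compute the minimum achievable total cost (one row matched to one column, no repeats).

Minimum assignment cost: 17

optimal assignment: row0→col1 (cost 8), row1→col2 (cost 2), row2→col0 (cost 1), row3→col3 (cost 6)
total = 8 + 2 + 1 + 6 = 17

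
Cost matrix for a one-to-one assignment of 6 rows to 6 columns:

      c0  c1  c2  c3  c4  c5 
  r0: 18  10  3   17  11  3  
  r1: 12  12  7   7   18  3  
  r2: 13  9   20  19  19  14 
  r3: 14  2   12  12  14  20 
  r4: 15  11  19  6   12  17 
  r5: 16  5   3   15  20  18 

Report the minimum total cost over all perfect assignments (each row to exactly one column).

optimal assignment: row0→col4 (cost 11), row1→col5 (cost 3), row2→col0 (cost 13), row3→col1 (cost 2), row4→col3 (cost 6), row5→col2 (cost 3)
total = 11 + 3 + 13 + 2 + 6 + 3 = 38

Minimum assignment cost: 38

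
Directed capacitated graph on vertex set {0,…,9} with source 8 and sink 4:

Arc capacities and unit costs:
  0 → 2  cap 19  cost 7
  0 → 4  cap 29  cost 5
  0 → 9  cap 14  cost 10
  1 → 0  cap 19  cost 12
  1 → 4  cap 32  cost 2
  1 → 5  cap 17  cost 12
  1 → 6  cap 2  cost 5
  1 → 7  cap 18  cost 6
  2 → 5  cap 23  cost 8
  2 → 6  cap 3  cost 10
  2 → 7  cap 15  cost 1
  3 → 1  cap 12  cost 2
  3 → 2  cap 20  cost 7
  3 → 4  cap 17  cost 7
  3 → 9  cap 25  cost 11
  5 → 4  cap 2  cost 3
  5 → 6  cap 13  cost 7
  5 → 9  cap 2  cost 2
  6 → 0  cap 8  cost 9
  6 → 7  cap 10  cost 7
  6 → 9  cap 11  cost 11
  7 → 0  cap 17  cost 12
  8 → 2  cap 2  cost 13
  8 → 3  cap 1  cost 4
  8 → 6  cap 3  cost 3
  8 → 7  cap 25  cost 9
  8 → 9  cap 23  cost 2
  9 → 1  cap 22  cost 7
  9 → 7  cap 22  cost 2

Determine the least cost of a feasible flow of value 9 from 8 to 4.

Minimum cost for 9 units: 96

shortest-cost path #1: 8→3→1→4 push 1 @ unit cost 8 (adds 8)
shortest-cost path #2: 8→9→1→4 push 8 @ unit cost 11 (adds 88)
total cost = 96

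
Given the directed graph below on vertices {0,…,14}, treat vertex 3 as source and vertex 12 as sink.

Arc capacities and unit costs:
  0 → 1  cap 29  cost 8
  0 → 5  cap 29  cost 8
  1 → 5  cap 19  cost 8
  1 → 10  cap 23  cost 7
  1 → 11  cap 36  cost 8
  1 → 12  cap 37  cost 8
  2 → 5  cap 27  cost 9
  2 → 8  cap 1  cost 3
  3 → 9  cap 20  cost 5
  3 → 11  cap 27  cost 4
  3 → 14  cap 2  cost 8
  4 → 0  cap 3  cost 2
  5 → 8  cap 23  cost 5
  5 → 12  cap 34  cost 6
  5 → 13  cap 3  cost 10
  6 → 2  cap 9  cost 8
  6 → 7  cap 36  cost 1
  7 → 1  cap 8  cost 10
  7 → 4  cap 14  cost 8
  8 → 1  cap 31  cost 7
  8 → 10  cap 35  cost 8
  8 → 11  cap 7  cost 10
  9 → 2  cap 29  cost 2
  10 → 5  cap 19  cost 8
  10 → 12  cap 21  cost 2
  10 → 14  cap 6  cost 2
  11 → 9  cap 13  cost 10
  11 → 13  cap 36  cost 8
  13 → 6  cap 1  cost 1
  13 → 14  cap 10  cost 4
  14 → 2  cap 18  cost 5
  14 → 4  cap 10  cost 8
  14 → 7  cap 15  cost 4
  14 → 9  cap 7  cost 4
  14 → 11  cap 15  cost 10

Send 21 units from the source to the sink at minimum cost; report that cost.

shortest-cost path #1: 3→9→2→8→10→12 push 1 @ unit cost 20 (adds 20)
shortest-cost path #2: 3→9→2→5→12 push 19 @ unit cost 22 (adds 418)
shortest-cost path #3: 3→14→2→5→12 push 1 @ unit cost 28 (adds 28)
total cost = 466

Minimum cost for 21 units: 466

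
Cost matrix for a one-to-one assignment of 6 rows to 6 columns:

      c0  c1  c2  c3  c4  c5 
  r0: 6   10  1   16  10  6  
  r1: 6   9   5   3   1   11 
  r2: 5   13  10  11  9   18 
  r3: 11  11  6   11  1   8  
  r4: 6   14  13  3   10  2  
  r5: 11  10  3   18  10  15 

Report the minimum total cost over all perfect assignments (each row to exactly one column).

Minimum assignment cost: 22

optimal assignment: row0→col2 (cost 1), row1→col3 (cost 3), row2→col0 (cost 5), row3→col4 (cost 1), row4→col5 (cost 2), row5→col1 (cost 10)
total = 1 + 3 + 5 + 1 + 2 + 10 = 22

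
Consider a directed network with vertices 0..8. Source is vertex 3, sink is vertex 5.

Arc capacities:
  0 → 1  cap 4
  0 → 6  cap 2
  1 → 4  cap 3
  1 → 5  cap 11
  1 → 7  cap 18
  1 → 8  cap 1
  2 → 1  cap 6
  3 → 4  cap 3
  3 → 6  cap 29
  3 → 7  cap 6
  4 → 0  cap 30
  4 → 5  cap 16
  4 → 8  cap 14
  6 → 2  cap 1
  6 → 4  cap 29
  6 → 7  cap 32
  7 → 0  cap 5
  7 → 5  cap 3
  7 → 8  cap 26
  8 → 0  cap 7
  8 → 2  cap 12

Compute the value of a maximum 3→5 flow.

Maximum flow value: 29

augment #1: 3→4→5 bottleneck 3, total now 3
augment #2: 3→7→5 bottleneck 3, total now 6
augment #3: 3→6→4→5 bottleneck 13, total now 19
augment #4: 3→6→2→1→5 bottleneck 1, total now 20
augment #5: 3→7→0→1→5 bottleneck 3, total now 23
augment #6: 3→6→4→0→1→5 bottleneck 1, total now 24
augment #7: 3→6→4→8→2→1→5 bottleneck 5, total now 29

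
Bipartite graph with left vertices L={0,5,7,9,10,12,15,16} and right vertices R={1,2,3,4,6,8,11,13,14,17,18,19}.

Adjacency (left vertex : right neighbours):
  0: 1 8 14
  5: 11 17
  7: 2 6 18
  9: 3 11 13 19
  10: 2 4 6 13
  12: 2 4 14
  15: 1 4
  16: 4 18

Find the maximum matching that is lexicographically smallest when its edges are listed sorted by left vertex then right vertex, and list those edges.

Lex-smallest maximum matching: {(0,1), (5,11), (7,2), (9,3), (10,6), (12,14), (15,4), (16,18)}

|M| = 8 (so the lex-smallest maximum matching has 8 edges)
process left vertices in ascending order; for each, take the smallest-labelled available neighbour that still permits 8 edges overall, or leave it unmatched if none does
lex-smallest matching: {0-1, 5-11, 7-2, 9-3, 10-6, 12-14, 15-4, 16-18}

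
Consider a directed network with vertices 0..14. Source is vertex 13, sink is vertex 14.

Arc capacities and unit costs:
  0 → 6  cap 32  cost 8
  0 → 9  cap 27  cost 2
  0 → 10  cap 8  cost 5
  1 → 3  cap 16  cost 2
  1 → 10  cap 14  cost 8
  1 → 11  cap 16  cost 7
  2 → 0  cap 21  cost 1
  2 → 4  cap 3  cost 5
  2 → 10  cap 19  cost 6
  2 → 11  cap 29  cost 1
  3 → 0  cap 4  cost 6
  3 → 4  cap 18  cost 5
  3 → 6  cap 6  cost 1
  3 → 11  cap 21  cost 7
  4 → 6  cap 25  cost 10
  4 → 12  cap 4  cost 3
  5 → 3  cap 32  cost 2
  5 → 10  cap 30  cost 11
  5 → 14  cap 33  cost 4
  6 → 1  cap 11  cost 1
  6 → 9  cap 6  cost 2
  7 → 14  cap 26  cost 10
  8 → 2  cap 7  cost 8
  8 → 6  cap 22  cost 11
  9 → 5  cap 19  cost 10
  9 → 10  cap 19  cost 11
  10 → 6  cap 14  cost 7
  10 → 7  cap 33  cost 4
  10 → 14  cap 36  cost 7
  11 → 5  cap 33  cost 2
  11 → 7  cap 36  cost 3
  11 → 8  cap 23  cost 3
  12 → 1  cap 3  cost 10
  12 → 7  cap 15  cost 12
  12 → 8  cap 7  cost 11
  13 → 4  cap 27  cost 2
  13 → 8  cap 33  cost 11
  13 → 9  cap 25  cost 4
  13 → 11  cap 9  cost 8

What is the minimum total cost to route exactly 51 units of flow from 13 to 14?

shortest-cost path #1: 13→11→5→14 push 9 @ unit cost 14 (adds 126)
shortest-cost path #2: 13→9→5→14 push 19 @ unit cost 18 (adds 342)
shortest-cost path #3: 13→9→10→14 push 6 @ unit cost 22 (adds 132)
shortest-cost path #4: 13→4→6→1→11→5→14 push 5 @ unit cost 26 (adds 130)
shortest-cost path #5: 13→4→12→7→14 push 4 @ unit cost 27 (adds 108)
shortest-cost path #6: 13→4→6→1→10→14 push 6 @ unit cost 28 (adds 168)
shortest-cost path #7: 13→8→2→11→1→10→14 push 2 @ unit cost 28 (adds 56)
total cost = 1062

Minimum cost for 51 units: 1062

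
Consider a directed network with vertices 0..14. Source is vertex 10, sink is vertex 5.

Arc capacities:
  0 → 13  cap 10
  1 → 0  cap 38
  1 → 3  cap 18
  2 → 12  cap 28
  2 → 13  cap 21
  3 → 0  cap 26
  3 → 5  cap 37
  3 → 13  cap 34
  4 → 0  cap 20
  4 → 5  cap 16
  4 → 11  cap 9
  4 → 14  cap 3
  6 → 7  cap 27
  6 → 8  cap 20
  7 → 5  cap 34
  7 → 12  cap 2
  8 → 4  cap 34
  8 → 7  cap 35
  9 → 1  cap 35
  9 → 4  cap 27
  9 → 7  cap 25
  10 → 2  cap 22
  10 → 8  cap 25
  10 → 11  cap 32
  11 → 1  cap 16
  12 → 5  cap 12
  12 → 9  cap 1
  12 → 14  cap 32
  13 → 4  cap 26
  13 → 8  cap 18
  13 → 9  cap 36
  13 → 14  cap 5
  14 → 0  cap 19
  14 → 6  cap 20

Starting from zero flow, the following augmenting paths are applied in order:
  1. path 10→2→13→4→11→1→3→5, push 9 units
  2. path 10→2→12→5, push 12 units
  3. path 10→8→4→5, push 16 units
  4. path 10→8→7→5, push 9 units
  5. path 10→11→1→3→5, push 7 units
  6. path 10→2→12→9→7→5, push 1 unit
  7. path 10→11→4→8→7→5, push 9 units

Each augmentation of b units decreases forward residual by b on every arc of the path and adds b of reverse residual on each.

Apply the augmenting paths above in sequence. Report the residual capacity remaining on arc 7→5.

Residual capacity of (7,5): 15

after path 1 (10→2→13→4→11→1→3→5, push 9): res(7,5)=34
after path 2 (10→2→12→5, push 12): res(7,5)=34
after path 3 (10→8→4→5, push 16): res(7,5)=34
after path 4 (10→8→7→5, push 9): res(7,5)=25
after path 5 (10→11→1→3→5, push 7): res(7,5)=25
after path 6 (10→2→12→9→7→5, push 1): res(7,5)=24
after path 7 (10→11→4→8→7→5, push 9): res(7,5)=15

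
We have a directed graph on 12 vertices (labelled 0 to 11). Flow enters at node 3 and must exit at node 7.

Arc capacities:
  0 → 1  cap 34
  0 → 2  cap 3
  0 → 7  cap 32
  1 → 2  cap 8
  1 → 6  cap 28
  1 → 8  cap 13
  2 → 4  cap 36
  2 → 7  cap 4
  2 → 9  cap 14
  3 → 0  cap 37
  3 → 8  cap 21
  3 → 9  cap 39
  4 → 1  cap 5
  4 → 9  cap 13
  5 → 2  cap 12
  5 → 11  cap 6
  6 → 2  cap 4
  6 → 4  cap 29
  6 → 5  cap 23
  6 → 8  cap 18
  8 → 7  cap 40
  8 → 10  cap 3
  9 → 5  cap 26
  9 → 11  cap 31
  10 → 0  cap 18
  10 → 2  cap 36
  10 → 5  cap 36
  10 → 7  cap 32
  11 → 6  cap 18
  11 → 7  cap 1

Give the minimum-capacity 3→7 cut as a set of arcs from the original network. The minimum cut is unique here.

augment #1: 3→0→7 push 32
augment #2: 3→8→7 push 21
augment #3: 3→0→2→7 push 3
augment #4: 3→9→11→7 push 1
augment #5: 3→0→1→2→7 push 1
augment #6: 3→0→1→8→7 push 1
augment #7: 3→9→11→6→8→7 push 18
augment #8: 3→9→5→2→1→8→10→7 push 1
augment #9: 3→9→5→2→0→1→8→10→7 push 2
max flow = 80; residual-reachable set from 3 gives S-side
cut edges (S→T): {(0,7), (2,7), (8,7), (8,10), (11,7)} total cap 80

Min-cut arcs: {(0,7), (2,7), (8,7), (8,10), (11,7)} (total capacity 80)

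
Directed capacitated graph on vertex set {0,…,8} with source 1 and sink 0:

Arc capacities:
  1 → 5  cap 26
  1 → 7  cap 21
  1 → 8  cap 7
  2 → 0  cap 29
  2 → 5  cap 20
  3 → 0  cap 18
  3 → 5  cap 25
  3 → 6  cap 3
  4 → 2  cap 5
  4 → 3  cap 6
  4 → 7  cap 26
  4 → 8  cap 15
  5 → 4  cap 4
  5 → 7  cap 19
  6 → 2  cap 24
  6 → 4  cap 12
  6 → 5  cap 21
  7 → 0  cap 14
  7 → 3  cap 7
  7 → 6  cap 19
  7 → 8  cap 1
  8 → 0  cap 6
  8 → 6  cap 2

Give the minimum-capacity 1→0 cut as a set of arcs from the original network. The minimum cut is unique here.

augment #1: 1→7→0 push 14
augment #2: 1→8→0 push 6
augment #3: 1→7→3→0 push 7
augment #4: 1→5→4→2→0 push 4
augment #5: 1→8→6→2→0 push 1
augment #6: 1→5→7→6→2→0 push 19
max flow = 51; residual-reachable set from 1 gives S-side
cut edges (S→T): {(1,7), (1,8), (5,4), (5,7)} total cap 51

Min-cut arcs: {(1,7), (1,8), (5,4), (5,7)} (total capacity 51)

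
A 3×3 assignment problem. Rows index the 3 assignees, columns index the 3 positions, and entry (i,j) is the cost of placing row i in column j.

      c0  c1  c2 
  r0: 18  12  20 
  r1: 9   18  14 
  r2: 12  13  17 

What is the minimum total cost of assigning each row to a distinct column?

one of 2 optimal assignments: row0→col1 (cost 12), row1→col0 (cost 9), row2→col2 (cost 17)
total = 12 + 9 + 17 = 38

Minimum assignment cost: 38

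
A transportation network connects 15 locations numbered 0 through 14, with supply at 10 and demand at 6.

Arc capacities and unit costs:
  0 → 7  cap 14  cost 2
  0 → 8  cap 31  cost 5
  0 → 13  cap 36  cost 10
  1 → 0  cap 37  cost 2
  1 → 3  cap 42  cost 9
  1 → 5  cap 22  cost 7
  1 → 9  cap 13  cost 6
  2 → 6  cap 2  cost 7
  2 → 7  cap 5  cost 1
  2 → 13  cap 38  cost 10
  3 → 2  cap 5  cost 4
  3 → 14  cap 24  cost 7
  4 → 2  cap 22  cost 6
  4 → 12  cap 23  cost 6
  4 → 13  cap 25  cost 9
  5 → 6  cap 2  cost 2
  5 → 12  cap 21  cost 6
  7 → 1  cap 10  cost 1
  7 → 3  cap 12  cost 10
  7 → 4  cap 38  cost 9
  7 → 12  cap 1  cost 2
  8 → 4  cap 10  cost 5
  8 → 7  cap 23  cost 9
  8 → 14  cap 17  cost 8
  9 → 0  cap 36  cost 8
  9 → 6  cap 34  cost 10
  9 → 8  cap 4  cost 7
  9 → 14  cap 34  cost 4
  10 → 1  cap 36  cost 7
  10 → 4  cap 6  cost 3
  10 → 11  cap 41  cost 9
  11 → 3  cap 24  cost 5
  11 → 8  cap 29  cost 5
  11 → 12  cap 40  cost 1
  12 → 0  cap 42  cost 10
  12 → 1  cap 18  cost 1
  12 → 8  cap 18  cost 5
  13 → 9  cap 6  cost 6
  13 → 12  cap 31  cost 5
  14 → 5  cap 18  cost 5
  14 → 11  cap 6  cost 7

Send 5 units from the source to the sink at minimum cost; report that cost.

Minimum cost for 5 units: 87

shortest-cost path #1: 10→1→5→6 push 2 @ unit cost 16 (adds 32)
shortest-cost path #2: 10→4→2→6 push 2 @ unit cost 16 (adds 32)
shortest-cost path #3: 10→1→9→6 push 1 @ unit cost 23 (adds 23)
total cost = 87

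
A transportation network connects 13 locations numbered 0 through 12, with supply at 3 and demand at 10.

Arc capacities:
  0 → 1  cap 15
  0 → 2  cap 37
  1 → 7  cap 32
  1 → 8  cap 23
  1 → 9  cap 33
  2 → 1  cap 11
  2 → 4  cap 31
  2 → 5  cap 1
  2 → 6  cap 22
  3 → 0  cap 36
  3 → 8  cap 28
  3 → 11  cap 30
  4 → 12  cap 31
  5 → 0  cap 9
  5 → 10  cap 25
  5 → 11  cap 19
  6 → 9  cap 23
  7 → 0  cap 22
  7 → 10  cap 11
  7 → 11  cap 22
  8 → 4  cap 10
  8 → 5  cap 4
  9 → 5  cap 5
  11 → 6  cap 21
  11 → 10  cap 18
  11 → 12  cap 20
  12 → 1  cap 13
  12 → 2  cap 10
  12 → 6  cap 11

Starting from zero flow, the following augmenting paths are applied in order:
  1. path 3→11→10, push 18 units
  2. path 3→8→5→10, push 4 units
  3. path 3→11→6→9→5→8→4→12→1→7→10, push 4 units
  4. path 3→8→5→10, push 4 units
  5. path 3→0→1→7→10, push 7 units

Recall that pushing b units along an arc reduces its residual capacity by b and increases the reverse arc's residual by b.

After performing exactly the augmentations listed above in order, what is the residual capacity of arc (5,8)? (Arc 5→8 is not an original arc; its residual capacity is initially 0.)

after path 1 (3→11→10, push 18): res(5,8)=0
after path 2 (3→8→5→10, push 4): res(5,8)=4
after path 3 (3→11→6→9→5→8→4→12→1→7→10, push 4): res(5,8)=0
after path 4 (3→8→5→10, push 4): res(5,8)=4
after path 5 (3→0→1→7→10, push 7): res(5,8)=4

Residual capacity of (5,8): 4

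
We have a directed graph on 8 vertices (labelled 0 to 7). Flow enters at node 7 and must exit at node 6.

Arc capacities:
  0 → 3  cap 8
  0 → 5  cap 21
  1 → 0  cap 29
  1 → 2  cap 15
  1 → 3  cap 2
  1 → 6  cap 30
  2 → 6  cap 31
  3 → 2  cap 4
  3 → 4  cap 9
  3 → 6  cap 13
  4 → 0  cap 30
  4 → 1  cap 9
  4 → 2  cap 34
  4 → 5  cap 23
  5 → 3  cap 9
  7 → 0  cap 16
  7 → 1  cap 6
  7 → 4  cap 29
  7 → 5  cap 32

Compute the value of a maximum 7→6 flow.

augment #1: 7→1→6 bottleneck 6, total now 6
augment #2: 7→0→3→6 bottleneck 8, total now 14
augment #3: 7→4→1→6 bottleneck 9, total now 23
augment #4: 7→4→2→6 bottleneck 20, total now 43
augment #5: 7→5→3→6 bottleneck 5, total now 48
augment #6: 7→5→3→2→6 bottleneck 4, total now 52

Maximum flow value: 52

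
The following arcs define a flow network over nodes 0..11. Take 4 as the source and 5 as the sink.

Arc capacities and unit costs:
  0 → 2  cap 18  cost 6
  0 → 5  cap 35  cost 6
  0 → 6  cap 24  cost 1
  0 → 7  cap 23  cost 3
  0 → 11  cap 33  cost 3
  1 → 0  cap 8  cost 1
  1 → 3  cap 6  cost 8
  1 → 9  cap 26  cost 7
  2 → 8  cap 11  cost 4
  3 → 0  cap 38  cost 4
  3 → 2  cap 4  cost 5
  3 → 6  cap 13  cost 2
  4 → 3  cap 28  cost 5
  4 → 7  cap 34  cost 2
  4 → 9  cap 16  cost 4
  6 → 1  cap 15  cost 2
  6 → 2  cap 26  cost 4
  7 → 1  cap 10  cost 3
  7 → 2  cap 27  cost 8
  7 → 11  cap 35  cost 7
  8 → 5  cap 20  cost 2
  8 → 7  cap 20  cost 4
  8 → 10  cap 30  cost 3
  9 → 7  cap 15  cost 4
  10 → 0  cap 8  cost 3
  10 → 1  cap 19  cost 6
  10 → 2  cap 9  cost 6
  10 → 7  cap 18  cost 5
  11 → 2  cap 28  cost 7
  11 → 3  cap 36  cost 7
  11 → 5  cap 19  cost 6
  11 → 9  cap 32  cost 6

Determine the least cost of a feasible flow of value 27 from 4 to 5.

shortest-cost path #1: 4→7→1→0→5 push 8 @ unit cost 12 (adds 96)
shortest-cost path #2: 4→7→11→5 push 19 @ unit cost 15 (adds 285)
total cost = 381

Minimum cost for 27 units: 381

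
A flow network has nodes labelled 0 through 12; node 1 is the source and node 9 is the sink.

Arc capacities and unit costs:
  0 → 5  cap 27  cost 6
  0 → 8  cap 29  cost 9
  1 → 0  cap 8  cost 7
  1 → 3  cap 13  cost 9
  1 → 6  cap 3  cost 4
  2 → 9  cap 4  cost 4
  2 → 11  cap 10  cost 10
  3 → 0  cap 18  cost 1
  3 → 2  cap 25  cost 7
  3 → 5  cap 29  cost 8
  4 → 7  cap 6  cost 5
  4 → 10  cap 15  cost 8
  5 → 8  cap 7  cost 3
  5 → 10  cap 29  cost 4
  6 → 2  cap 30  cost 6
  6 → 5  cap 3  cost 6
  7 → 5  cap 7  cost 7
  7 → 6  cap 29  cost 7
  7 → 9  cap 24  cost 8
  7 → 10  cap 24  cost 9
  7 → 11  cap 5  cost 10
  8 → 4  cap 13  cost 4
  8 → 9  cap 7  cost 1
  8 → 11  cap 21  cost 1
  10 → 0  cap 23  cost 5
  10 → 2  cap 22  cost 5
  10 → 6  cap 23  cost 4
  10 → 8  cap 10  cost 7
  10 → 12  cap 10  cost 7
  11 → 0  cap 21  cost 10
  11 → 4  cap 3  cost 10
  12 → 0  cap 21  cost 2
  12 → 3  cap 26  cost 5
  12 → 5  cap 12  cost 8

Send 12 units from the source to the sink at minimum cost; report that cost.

Minimum cost for 12 units: 214

shortest-cost path #1: 1→6→2→9 push 3 @ unit cost 14 (adds 42)
shortest-cost path #2: 1→0→8→9 push 7 @ unit cost 17 (adds 119)
shortest-cost path #3: 1→3→2→9 push 1 @ unit cost 20 (adds 20)
shortest-cost path #4: 1→0→8→4→7→9 push 1 @ unit cost 33 (adds 33)
total cost = 214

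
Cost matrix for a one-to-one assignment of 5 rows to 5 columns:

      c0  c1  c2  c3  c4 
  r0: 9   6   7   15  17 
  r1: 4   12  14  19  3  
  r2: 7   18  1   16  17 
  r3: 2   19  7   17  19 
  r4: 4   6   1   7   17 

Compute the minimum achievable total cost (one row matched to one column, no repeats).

optimal assignment: row0→col1 (cost 6), row1→col4 (cost 3), row2→col2 (cost 1), row3→col0 (cost 2), row4→col3 (cost 7)
total = 6 + 3 + 1 + 2 + 7 = 19

Minimum assignment cost: 19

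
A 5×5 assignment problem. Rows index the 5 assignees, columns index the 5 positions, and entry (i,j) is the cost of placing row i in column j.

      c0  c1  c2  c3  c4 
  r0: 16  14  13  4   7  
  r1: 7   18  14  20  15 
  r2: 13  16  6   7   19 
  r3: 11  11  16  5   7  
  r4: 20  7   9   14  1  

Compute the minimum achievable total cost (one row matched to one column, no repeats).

Minimum assignment cost: 29

optimal assignment: row0→col3 (cost 4), row1→col0 (cost 7), row2→col2 (cost 6), row3→col1 (cost 11), row4→col4 (cost 1)
total = 4 + 7 + 6 + 11 + 1 = 29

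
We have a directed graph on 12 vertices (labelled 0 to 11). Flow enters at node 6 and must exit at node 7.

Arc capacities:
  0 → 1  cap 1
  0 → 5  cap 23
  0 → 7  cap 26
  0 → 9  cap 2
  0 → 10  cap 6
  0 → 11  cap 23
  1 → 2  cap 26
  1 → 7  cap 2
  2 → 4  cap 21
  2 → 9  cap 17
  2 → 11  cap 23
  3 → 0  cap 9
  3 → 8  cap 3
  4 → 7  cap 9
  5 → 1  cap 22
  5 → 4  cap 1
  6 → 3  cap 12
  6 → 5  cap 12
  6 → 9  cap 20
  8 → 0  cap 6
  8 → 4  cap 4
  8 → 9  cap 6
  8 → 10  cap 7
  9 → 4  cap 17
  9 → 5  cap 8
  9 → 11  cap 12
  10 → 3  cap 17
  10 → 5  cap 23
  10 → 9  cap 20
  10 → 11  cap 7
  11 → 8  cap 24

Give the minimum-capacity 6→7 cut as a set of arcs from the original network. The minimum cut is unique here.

Min-cut arcs: {(1,7), (3,0), (4,7), (8,0)} (total capacity 26)

augment #1: 6→3→0→7 push 9
augment #2: 6→5→1→7 push 2
augment #3: 6→5→4→7 push 1
augment #4: 6→9→4→7 push 8
augment #5: 6→3→8→0→7 push 3
augment #6: 6→9→11→8→0→7 push 3
max flow = 26; residual-reachable set from 6 gives S-side
cut edges (S→T): {(1,7), (3,0), (4,7), (8,0)} total cap 26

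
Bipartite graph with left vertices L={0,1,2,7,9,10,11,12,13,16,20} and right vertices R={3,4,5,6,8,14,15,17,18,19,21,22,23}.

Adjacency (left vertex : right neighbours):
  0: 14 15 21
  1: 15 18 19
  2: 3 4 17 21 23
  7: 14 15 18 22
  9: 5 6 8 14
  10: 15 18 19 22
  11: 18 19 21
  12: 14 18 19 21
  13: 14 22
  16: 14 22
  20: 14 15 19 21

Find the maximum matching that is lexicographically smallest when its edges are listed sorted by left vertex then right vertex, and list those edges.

Lex-smallest maximum matching: {(0,14), (1,15), (2,3), (7,18), (9,5), (10,19), (11,21), (13,22)}

|M| = 8 (so the lex-smallest maximum matching has 8 edges)
process left vertices in ascending order; for each, take the smallest-labelled available neighbour that still permits 8 edges overall, or leave it unmatched if none does
lex-smallest matching: {0-14, 1-15, 2-3, 7-18, 9-5, 10-19, 11-21, 13-22}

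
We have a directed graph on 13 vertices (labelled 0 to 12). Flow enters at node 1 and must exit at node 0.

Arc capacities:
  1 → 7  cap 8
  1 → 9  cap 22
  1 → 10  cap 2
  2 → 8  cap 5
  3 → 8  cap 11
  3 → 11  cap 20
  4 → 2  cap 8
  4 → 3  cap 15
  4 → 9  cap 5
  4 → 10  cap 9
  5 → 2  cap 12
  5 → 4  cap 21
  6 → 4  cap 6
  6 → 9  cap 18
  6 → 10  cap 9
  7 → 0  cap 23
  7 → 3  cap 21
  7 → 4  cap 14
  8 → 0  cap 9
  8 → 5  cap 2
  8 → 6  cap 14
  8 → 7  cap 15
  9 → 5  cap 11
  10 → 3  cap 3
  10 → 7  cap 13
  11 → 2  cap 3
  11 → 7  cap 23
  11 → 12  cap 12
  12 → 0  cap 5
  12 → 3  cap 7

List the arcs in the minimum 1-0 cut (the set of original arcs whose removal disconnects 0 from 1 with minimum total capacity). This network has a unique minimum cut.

augment #1: 1→7→0 push 8
augment #2: 1→10→7→0 push 2
augment #3: 1→9→5→2→8→0 push 5
augment #4: 1→9→5→4→3→8→0 push 4
augment #5: 1→9→5→4→10→7→0 push 2
max flow = 21; residual-reachable set from 1 gives S-side
cut edges (S→T): {(1,7), (1,10), (9,5)} total cap 21

Min-cut arcs: {(1,7), (1,10), (9,5)} (total capacity 21)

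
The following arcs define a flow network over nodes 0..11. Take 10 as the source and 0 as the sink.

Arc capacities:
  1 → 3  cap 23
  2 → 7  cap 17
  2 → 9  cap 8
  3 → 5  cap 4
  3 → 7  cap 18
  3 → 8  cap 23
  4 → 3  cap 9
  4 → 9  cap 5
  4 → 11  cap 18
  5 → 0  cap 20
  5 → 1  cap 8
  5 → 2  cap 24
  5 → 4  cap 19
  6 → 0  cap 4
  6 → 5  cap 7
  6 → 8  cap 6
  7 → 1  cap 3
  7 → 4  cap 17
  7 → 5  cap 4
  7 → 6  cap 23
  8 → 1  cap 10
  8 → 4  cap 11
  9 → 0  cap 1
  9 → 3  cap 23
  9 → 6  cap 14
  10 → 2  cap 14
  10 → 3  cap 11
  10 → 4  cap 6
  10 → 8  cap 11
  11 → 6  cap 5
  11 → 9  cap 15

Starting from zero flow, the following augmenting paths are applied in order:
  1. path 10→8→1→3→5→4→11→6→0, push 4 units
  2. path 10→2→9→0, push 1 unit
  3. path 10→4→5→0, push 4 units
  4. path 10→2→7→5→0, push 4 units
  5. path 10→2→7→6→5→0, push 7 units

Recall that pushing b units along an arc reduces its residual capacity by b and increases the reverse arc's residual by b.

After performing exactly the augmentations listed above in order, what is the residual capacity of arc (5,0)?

Residual capacity of (5,0): 5

after path 1 (10→8→1→3→5→4→11→6→0, push 4): res(5,0)=20
after path 2 (10→2→9→0, push 1): res(5,0)=20
after path 3 (10→4→5→0, push 4): res(5,0)=16
after path 4 (10→2→7→5→0, push 4): res(5,0)=12
after path 5 (10→2→7→6→5→0, push 7): res(5,0)=5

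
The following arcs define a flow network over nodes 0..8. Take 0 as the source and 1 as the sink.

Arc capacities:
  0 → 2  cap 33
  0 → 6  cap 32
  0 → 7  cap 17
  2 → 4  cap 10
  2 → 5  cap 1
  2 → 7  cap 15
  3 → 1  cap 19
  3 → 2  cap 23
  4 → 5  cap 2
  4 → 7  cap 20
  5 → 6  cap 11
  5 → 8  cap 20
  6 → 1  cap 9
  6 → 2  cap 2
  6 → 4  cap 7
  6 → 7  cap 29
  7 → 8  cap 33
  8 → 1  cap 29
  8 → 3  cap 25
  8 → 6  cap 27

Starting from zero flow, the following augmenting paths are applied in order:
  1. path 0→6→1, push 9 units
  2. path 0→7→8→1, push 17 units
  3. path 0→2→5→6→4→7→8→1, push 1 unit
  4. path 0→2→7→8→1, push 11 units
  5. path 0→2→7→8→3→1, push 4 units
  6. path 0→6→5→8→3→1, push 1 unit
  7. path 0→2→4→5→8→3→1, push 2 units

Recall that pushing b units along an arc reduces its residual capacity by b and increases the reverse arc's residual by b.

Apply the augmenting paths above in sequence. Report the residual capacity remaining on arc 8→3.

Residual capacity of (8,3): 18

after path 1 (0→6→1, push 9): res(8,3)=25
after path 2 (0→7→8→1, push 17): res(8,3)=25
after path 3 (0→2→5→6→4→7→8→1, push 1): res(8,3)=25
after path 4 (0→2→7→8→1, push 11): res(8,3)=25
after path 5 (0→2→7→8→3→1, push 4): res(8,3)=21
after path 6 (0→6→5→8→3→1, push 1): res(8,3)=20
after path 7 (0→2→4→5→8→3→1, push 2): res(8,3)=18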